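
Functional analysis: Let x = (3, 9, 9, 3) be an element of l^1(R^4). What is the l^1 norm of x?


The l^1 norm equals the sum of absolute values of all components.
||x||_1 = 3 + 9 + 9 + 3
= 24

24.0000


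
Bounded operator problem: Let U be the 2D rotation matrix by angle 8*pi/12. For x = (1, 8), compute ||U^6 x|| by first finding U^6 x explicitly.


U is a rotation by theta = 8*pi/12
U^6 = rotation by 6*theta = 48*pi/12 = 0*pi/12 (mod 2*pi)
cos(0*pi/12) = 1.0000, sin(0*pi/12) = 0.0000
U^6 x = (1.0000 * 1 - 0.0000 * 8, 0.0000 * 1 + 1.0000 * 8)
= (1.0000, 8.0000)
||U^6 x|| = sqrt(1.0000^2 + 8.0000^2) = sqrt(65.0000) = 8.0623

8.0623


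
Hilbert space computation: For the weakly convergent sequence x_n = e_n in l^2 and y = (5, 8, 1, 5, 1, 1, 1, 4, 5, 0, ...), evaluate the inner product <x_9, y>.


x_9 = e_9 is the standard basis vector with 1 in position 9.
<x_9, y> = y_9 = 5
As n -> infinity, <x_n, y> -> 0, confirming weak convergence of (x_n) to 0.

5


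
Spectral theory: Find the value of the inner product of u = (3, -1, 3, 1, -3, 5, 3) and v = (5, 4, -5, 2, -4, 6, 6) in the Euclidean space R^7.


Computing the standard inner product <u, v> = sum u_i * v_i
= 3*5 + -1*4 + 3*-5 + 1*2 + -3*-4 + 5*6 + 3*6
= 15 + -4 + -15 + 2 + 12 + 30 + 18
= 58

58


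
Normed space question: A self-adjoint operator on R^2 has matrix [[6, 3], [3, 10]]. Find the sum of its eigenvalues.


For a self-adjoint (symmetric) matrix, the eigenvalues are real.
The sum of eigenvalues equals the trace of the matrix.
trace = 6 + 10 = 16

16


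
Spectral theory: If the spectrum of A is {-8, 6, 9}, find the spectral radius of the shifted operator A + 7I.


Spectrum of A + 7I = {-1, 13, 16}
Spectral radius = max |lambda| over the shifted spectrum
= max(1, 13, 16) = 16

16


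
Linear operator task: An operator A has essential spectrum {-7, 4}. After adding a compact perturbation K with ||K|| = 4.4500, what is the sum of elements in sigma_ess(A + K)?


By Weyl's theorem, the essential spectrum is invariant under compact perturbations.
sigma_ess(A + K) = sigma_ess(A) = {-7, 4}
Sum = -7 + 4 = -3

-3


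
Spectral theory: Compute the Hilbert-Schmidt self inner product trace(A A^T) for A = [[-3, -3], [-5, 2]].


trace(A * A^T) = sum of squares of all entries
= (-3)^2 + (-3)^2 + (-5)^2 + 2^2
= 9 + 9 + 25 + 4
= 47

47


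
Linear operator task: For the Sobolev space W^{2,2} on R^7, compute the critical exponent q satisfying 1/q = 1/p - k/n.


Using the Sobolev embedding formula: 1/q = 1/p - k/n
1/q = 1/2 - 2/7 = 3/14
q = 1/(3/14) = 14/3 = 4.6667

4.6667


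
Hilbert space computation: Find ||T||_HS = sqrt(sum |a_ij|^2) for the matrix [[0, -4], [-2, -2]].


The Hilbert-Schmidt norm is sqrt(sum of squares of all entries).
Sum of squares = 0^2 + (-4)^2 + (-2)^2 + (-2)^2
= 0 + 16 + 4 + 4 = 24
||T||_HS = sqrt(24) = 4.8990

4.8990


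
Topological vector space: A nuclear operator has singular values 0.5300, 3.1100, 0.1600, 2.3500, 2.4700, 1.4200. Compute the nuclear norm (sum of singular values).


The nuclear norm is the sum of all singular values.
||T||_1 = 0.5300 + 3.1100 + 0.1600 + 2.3500 + 2.4700 + 1.4200
= 10.0400

10.0400


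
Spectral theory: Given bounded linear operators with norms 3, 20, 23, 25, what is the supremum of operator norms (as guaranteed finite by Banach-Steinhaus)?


By the Uniform Boundedness Principle, the supremum of norms is finite.
sup_k ||T_k|| = max(3, 20, 23, 25) = 25

25


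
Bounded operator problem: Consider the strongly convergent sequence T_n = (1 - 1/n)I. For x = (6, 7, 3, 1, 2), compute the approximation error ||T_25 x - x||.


T_25 x - x = (1 - 1/25)x - x = -x/25
||x|| = sqrt(99) = 9.9499
||T_25 x - x|| = ||x||/25 = 9.9499/25 = 0.3980

0.3980


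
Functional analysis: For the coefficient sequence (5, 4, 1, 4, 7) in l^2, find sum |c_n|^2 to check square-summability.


sum |c_n|^2 = 5^2 + 4^2 + 1^2 + 4^2 + 7^2
= 25 + 16 + 1 + 16 + 49
= 107

107


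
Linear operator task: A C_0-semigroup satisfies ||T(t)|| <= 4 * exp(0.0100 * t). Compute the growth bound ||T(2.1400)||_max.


||T(2.1400)|| <= 4 * exp(0.0100 * 2.1400)
= 4 * exp(0.0214)
= 4 * 1.0216
= 4.0865

4.0865


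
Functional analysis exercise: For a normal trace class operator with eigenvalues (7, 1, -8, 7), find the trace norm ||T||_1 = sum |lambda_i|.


For a normal operator, singular values equal |eigenvalues|.
Trace norm = sum |lambda_i| = 7 + 1 + 8 + 7
= 23

23


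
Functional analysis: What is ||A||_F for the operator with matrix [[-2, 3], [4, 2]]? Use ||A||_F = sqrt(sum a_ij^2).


||A||_F^2 = sum a_ij^2
= (-2)^2 + 3^2 + 4^2 + 2^2
= 4 + 9 + 16 + 4 = 33
||A||_F = sqrt(33) = 5.7446

5.7446


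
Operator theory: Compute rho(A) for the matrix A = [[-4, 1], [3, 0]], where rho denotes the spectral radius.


For a 2x2 matrix, eigenvalues satisfy lambda^2 - (trace)*lambda + det = 0
trace = -4 + 0 = -4
det = -4*0 - 1*3 = -3
discriminant = (-4)^2 - 4*(-3) = 28
spectral radius = max |eigenvalue| = 4.6458

4.6458


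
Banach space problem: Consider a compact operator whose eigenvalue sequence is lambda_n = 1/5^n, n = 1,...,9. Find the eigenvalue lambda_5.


The eigenvalue formula gives lambda_5 = 1/5^5
= 1/3125
= 3.2000e-04

3.2000e-04


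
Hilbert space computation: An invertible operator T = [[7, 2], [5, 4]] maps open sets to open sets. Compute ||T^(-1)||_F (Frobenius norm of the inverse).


det(T) = 7*4 - 2*5 = 18
T^(-1) = (1/18) * [[4, -2], [-5, 7]] = [[0.2222, -0.1111], [-0.2778, 0.3889]]
||T^(-1)||_F^2 = 0.2222^2 + (-0.1111)^2 + (-0.2778)^2 + 0.3889^2 = 0.2901
||T^(-1)||_F = sqrt(0.2901) = 0.5386

0.5386


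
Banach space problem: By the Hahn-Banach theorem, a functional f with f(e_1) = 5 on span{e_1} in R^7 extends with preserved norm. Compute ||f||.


The norm of f is given by ||f|| = sup_{||x||=1} |f(x)|.
On span{e_1}, ||e_1|| = 1, so ||f|| = |f(e_1)| / ||e_1||
= |5| / 1 = 5.0000

5.0000


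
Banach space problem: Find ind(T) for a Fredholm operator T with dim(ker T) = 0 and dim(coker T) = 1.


The Fredholm index is defined as ind(T) = dim(ker T) - dim(coker T)
= 0 - 1
= -1

-1


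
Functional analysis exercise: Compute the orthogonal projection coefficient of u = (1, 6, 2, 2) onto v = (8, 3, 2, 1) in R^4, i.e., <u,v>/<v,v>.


Computing <u,v> = 1*8 + 6*3 + 2*2 + 2*1 = 32
Computing <v,v> = 8^2 + 3^2 + 2^2 + 1^2 = 78
Projection coefficient = 32/78 = 0.4103

0.4103


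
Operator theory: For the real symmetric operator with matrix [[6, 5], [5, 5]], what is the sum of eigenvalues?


For a self-adjoint (symmetric) matrix, the eigenvalues are real.
The sum of eigenvalues equals the trace of the matrix.
trace = 6 + 5 = 11

11


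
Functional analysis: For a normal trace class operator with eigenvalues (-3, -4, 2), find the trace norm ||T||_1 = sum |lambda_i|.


For a normal operator, singular values equal |eigenvalues|.
Trace norm = sum |lambda_i| = 3 + 4 + 2
= 9

9


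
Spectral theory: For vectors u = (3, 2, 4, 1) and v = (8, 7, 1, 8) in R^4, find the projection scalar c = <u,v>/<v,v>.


Computing <u,v> = 3*8 + 2*7 + 4*1 + 1*8 = 50
Computing <v,v> = 8^2 + 7^2 + 1^2 + 8^2 = 178
Projection coefficient = 50/178 = 0.2809

0.2809


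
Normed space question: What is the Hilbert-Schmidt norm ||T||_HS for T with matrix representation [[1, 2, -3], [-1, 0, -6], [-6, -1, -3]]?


The Hilbert-Schmidt norm is sqrt(sum of squares of all entries).
Sum of squares = 1^2 + 2^2 + (-3)^2 + (-1)^2 + 0^2 + (-6)^2 + (-6)^2 + (-1)^2 + (-3)^2
= 1 + 4 + 9 + 1 + 0 + 36 + 36 + 1 + 9 = 97
||T||_HS = sqrt(97) = 9.8489

9.8489


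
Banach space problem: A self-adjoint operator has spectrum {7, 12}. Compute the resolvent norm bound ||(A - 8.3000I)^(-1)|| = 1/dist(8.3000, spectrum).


dist(8.3000, {7, 12}) = min(|8.3000 - 7|, |8.3000 - 12|)
= min(1.3000, 3.7000) = 1.3000
Resolvent bound = 1/1.3000 = 0.7692

0.7692


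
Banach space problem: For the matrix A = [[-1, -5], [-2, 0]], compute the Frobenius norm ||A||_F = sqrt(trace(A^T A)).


||A||_F^2 = sum a_ij^2
= (-1)^2 + (-5)^2 + (-2)^2 + 0^2
= 1 + 25 + 4 + 0 = 30
||A||_F = sqrt(30) = 5.4772

5.4772


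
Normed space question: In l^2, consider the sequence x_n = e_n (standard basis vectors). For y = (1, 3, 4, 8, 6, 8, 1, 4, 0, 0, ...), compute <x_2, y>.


x_2 = e_2 is the standard basis vector with 1 in position 2.
<x_2, y> = y_2 = 3
As n -> infinity, <x_n, y> -> 0, confirming weak convergence of (x_n) to 0.

3


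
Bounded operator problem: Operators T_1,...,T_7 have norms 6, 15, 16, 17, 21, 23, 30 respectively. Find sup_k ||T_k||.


By the Uniform Boundedness Principle, the supremum of norms is finite.
sup_k ||T_k|| = max(6, 15, 16, 17, 21, 23, 30) = 30

30


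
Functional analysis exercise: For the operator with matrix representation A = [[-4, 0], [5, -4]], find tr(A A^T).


trace(A * A^T) = sum of squares of all entries
= (-4)^2 + 0^2 + 5^2 + (-4)^2
= 16 + 0 + 25 + 16
= 57

57


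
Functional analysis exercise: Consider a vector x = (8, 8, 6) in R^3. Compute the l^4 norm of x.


The l^4 norm = (sum |x_i|^4)^(1/4)
Sum of 4th powers = 4096 + 4096 + 1296 = 9488
||x||_4 = (9488)^(1/4) = 9.8695

9.8695


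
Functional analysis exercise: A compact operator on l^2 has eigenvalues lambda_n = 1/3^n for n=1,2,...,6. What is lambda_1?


The eigenvalue formula gives lambda_1 = 1/3^1
= 1/3
= 0.3333

0.3333


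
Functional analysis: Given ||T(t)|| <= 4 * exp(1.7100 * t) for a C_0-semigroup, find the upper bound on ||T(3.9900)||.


||T(3.9900)|| <= 4 * exp(1.7100 * 3.9900)
= 4 * exp(6.8229)
= 4 * 918.6452
= 3674.5809

3674.5809


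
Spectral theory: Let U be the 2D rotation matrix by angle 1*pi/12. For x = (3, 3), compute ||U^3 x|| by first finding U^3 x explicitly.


U is a rotation by theta = 1*pi/12
U^3 = rotation by 3*theta = 3*pi/12
cos(3*pi/12) = 0.7071, sin(3*pi/12) = 0.7071
U^3 x = (0.7071 * 3 - 0.7071 * 3, 0.7071 * 3 + 0.7071 * 3)
= (0.0000, 4.2426)
||U^3 x|| = sqrt(0.0000^2 + 4.2426^2) = sqrt(18.0000) = 4.2426

4.2426


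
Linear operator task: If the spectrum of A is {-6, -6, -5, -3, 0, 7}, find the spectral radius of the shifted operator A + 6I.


Spectrum of A + 6I = {0, 0, 1, 3, 6, 13}
Spectral radius = max |lambda| over the shifted spectrum
= max(0, 0, 1, 3, 6, 13) = 13

13


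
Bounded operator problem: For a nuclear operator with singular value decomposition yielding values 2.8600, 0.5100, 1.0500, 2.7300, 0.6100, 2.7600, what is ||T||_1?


The nuclear norm is the sum of all singular values.
||T||_1 = 2.8600 + 0.5100 + 1.0500 + 2.7300 + 0.6100 + 2.7600
= 10.5200

10.5200


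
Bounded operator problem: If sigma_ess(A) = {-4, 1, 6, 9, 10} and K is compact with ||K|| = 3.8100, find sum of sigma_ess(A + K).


By Weyl's theorem, the essential spectrum is invariant under compact perturbations.
sigma_ess(A + K) = sigma_ess(A) = {-4, 1, 6, 9, 10}
Sum = -4 + 1 + 6 + 9 + 10 = 22

22


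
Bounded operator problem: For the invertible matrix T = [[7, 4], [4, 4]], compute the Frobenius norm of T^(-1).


det(T) = 7*4 - 4*4 = 12
T^(-1) = (1/12) * [[4, -4], [-4, 7]] = [[0.3333, -0.3333], [-0.3333, 0.5833]]
||T^(-1)||_F^2 = 0.3333^2 + (-0.3333)^2 + (-0.3333)^2 + 0.5833^2 = 0.6736
||T^(-1)||_F = sqrt(0.6736) = 0.8207

0.8207


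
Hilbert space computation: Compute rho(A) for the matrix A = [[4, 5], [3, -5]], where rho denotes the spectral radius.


For a 2x2 matrix, eigenvalues satisfy lambda^2 - (trace)*lambda + det = 0
trace = 4 + -5 = -1
det = 4*-5 - 5*3 = -35
discriminant = (-1)^2 - 4*(-35) = 141
spectral radius = max |eigenvalue| = 6.4372

6.4372


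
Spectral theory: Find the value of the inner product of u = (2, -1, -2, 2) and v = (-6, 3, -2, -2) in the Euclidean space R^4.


Computing the standard inner product <u, v> = sum u_i * v_i
= 2*-6 + -1*3 + -2*-2 + 2*-2
= -12 + -3 + 4 + -4
= -15

-15


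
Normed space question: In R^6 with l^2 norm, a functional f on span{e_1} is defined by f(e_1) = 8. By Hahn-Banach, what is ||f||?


The norm of f is given by ||f|| = sup_{||x||=1} |f(x)|.
On span{e_1}, ||e_1|| = 1, so ||f|| = |f(e_1)| / ||e_1||
= |8| / 1 = 8.0000

8.0000


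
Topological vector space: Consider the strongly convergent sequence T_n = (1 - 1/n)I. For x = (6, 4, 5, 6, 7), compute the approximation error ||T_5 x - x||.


T_5 x - x = (1 - 1/5)x - x = -x/5
||x|| = sqrt(162) = 12.7279
||T_5 x - x|| = ||x||/5 = 12.7279/5 = 2.5456

2.5456


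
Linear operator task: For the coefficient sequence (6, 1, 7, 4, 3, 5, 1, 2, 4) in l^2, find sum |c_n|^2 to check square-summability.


sum |c_n|^2 = 6^2 + 1^2 + 7^2 + 4^2 + 3^2 + 5^2 + 1^2 + 2^2 + 4^2
= 36 + 1 + 49 + 16 + 9 + 25 + 1 + 4 + 16
= 157

157


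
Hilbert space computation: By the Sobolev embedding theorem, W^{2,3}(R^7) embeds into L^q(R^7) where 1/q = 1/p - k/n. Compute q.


Using the Sobolev embedding formula: 1/q = 1/p - k/n
1/q = 1/3 - 2/7 = 1/21
q = 1/(1/21) = 21

21.0000


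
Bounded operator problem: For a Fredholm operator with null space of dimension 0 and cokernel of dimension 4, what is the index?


The Fredholm index is defined as ind(T) = dim(ker T) - dim(coker T)
= 0 - 4
= -4

-4


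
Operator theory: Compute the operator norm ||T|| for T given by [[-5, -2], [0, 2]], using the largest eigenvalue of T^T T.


A^T A = [[25, 10], [10, 8]]
trace(A^T A) = 33, det(A^T A) = 100
discriminant = 33^2 - 4*100 = 689
Largest eigenvalue of A^T A = (trace + sqrt(disc))/2 = 29.6244
||T|| = sqrt(29.6244) = 5.4428

5.4428


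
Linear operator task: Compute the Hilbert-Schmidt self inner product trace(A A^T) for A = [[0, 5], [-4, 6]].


trace(A * A^T) = sum of squares of all entries
= 0^2 + 5^2 + (-4)^2 + 6^2
= 0 + 25 + 16 + 36
= 77

77


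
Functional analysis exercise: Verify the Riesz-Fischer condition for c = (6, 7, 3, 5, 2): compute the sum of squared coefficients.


sum |c_n|^2 = 6^2 + 7^2 + 3^2 + 5^2 + 2^2
= 36 + 49 + 9 + 25 + 4
= 123

123


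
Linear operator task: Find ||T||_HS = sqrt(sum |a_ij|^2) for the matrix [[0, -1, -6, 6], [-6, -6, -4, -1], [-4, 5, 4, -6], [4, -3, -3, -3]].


The Hilbert-Schmidt norm is sqrt(sum of squares of all entries).
Sum of squares = 0^2 + (-1)^2 + (-6)^2 + 6^2 + (-6)^2 + (-6)^2 + (-4)^2 + (-1)^2 + (-4)^2 + 5^2 + 4^2 + (-6)^2 + 4^2 + (-3)^2 + (-3)^2 + (-3)^2
= 0 + 1 + 36 + 36 + 36 + 36 + 16 + 1 + 16 + 25 + 16 + 36 + 16 + 9 + 9 + 9 = 298
||T||_HS = sqrt(298) = 17.2627

17.2627


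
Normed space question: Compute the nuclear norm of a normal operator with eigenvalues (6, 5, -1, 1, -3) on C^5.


For a normal operator, singular values equal |eigenvalues|.
Trace norm = sum |lambda_i| = 6 + 5 + 1 + 1 + 3
= 16

16


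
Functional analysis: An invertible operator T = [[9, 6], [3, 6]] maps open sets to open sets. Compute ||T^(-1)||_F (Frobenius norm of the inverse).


det(T) = 9*6 - 6*3 = 36
T^(-1) = (1/36) * [[6, -6], [-3, 9]] = [[0.1667, -0.1667], [-0.0833, 0.2500]]
||T^(-1)||_F^2 = 0.1667^2 + (-0.1667)^2 + (-0.0833)^2 + 0.2500^2 = 0.1250
||T^(-1)||_F = sqrt(0.1250) = 0.3536

0.3536


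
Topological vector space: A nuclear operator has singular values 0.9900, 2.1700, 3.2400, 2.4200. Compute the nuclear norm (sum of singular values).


The nuclear norm is the sum of all singular values.
||T||_1 = 0.9900 + 2.1700 + 3.2400 + 2.4200
= 8.8200

8.8200


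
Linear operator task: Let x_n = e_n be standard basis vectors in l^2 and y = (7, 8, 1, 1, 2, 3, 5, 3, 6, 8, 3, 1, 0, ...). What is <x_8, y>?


x_8 = e_8 is the standard basis vector with 1 in position 8.
<x_8, y> = y_8 = 3
As n -> infinity, <x_n, y> -> 0, confirming weak convergence of (x_n) to 0.

3


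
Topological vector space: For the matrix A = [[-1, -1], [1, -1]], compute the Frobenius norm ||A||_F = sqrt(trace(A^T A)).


||A||_F^2 = sum a_ij^2
= (-1)^2 + (-1)^2 + 1^2 + (-1)^2
= 1 + 1 + 1 + 1 = 4
||A||_F = sqrt(4) = 2.0000

2.0000


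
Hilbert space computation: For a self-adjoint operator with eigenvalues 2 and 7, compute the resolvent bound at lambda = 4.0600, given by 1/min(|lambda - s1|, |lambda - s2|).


dist(4.0600, {2, 7}) = min(|4.0600 - 2|, |4.0600 - 7|)
= min(2.0600, 2.9400) = 2.0600
Resolvent bound = 1/2.0600 = 0.4854

0.4854


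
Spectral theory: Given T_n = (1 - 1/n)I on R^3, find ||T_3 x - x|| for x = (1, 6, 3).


T_3 x - x = (1 - 1/3)x - x = -x/3
||x|| = sqrt(46) = 6.7823
||T_3 x - x|| = ||x||/3 = 6.7823/3 = 2.2608

2.2608


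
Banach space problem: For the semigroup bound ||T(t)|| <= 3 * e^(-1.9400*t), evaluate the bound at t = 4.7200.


||T(4.7200)|| <= 3 * exp(-1.9400 * 4.7200)
= 3 * exp(-9.1568)
= 3 * 1.0550e-04
= 3.1650e-04

3.1650e-04


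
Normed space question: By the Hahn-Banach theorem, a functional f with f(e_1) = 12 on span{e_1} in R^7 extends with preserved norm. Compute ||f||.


The norm of f is given by ||f|| = sup_{||x||=1} |f(x)|.
On span{e_1}, ||e_1|| = 1, so ||f|| = |f(e_1)| / ||e_1||
= |12| / 1 = 12.0000

12.0000


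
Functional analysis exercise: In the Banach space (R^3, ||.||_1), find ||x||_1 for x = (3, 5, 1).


The l^1 norm equals the sum of absolute values of all components.
||x||_1 = 3 + 5 + 1
= 9

9.0000


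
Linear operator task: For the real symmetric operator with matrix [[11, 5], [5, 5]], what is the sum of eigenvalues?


For a self-adjoint (symmetric) matrix, the eigenvalues are real.
The sum of eigenvalues equals the trace of the matrix.
trace = 11 + 5 = 16

16


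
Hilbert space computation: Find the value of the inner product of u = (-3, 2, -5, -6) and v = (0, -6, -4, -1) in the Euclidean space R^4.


Computing the standard inner product <u, v> = sum u_i * v_i
= -3*0 + 2*-6 + -5*-4 + -6*-1
= 0 + -12 + 20 + 6
= 14

14


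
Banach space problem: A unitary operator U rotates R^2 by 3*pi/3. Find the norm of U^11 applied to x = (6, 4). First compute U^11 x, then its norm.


U is a rotation by theta = 3*pi/3
U^11 = rotation by 11*theta = 33*pi/3 = 3*pi/3 (mod 2*pi)
cos(3*pi/3) = -1.0000, sin(3*pi/3) = 0.0000
U^11 x = (-1.0000 * 6 - 0.0000 * 4, 0.0000 * 6 + -1.0000 * 4)
= (-6.0000, -4.0000)
||U^11 x|| = sqrt((-6.0000)^2 + (-4.0000)^2) = sqrt(52.0000) = 7.2111

7.2111


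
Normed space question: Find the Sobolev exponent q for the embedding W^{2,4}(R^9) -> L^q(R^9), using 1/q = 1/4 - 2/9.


Using the Sobolev embedding formula: 1/q = 1/p - k/n
1/q = 1/4 - 2/9 = 1/36
q = 1/(1/36) = 36

36.0000


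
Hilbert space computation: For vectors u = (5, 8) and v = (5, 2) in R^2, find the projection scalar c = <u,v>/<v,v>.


Computing <u,v> = 5*5 + 8*2 = 41
Computing <v,v> = 5^2 + 2^2 = 29
Projection coefficient = 41/29 = 1.4138

1.4138


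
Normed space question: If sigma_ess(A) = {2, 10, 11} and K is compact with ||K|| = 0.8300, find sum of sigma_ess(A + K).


By Weyl's theorem, the essential spectrum is invariant under compact perturbations.
sigma_ess(A + K) = sigma_ess(A) = {2, 10, 11}
Sum = 2 + 10 + 11 = 23

23


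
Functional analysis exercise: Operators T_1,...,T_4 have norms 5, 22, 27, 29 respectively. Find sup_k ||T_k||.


By the Uniform Boundedness Principle, the supremum of norms is finite.
sup_k ||T_k|| = max(5, 22, 27, 29) = 29

29


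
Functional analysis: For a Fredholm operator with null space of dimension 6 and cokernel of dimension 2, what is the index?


The Fredholm index is defined as ind(T) = dim(ker T) - dim(coker T)
= 6 - 2
= 4

4


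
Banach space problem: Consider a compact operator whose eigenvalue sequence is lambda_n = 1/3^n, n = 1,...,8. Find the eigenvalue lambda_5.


The eigenvalue formula gives lambda_5 = 1/3^5
= 1/243
= 0.0041

0.0041


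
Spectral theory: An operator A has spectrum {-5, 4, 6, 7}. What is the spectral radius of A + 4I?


Spectrum of A + 4I = {-1, 8, 10, 11}
Spectral radius = max |lambda| over the shifted spectrum
= max(1, 8, 10, 11) = 11

11


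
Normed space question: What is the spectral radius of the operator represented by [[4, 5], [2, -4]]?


For a 2x2 matrix, eigenvalues satisfy lambda^2 - (trace)*lambda + det = 0
trace = 4 + -4 = 0
det = 4*-4 - 5*2 = -26
discriminant = 0^2 - 4*(-26) = 104
spectral radius = max |eigenvalue| = 5.0990

5.0990


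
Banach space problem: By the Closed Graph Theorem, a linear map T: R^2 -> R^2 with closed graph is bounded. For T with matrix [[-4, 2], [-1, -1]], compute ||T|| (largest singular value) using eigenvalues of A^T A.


A^T A = [[17, -7], [-7, 5]]
trace(A^T A) = 22, det(A^T A) = 36
discriminant = 22^2 - 4*36 = 340
Largest eigenvalue of A^T A = (trace + sqrt(disc))/2 = 20.2195
||T|| = sqrt(20.2195) = 4.4966

4.4966


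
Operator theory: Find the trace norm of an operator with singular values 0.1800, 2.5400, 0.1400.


The nuclear norm is the sum of all singular values.
||T||_1 = 0.1800 + 2.5400 + 0.1400
= 2.8600

2.8600


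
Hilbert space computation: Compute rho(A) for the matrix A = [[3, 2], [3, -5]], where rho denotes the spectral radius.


For a 2x2 matrix, eigenvalues satisfy lambda^2 - (trace)*lambda + det = 0
trace = 3 + -5 = -2
det = 3*-5 - 2*3 = -21
discriminant = (-2)^2 - 4*(-21) = 88
spectral radius = max |eigenvalue| = 5.6904

5.6904


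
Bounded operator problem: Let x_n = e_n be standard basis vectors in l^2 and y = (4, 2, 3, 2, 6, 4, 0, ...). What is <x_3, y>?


x_3 = e_3 is the standard basis vector with 1 in position 3.
<x_3, y> = y_3 = 3
As n -> infinity, <x_n, y> -> 0, confirming weak convergence of (x_n) to 0.

3


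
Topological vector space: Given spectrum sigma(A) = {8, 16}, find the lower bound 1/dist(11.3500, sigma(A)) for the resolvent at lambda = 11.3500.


dist(11.3500, {8, 16}) = min(|11.3500 - 8|, |11.3500 - 16|)
= min(3.3500, 4.6500) = 3.3500
Resolvent bound = 1/3.3500 = 0.2985

0.2985


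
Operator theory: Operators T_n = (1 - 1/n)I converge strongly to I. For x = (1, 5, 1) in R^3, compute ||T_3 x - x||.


T_3 x - x = (1 - 1/3)x - x = -x/3
||x|| = sqrt(27) = 5.1962
||T_3 x - x|| = ||x||/3 = 5.1962/3 = 1.7321

1.7321


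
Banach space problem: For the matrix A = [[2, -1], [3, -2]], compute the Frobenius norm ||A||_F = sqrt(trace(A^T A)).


||A||_F^2 = sum a_ij^2
= 2^2 + (-1)^2 + 3^2 + (-2)^2
= 4 + 1 + 9 + 4 = 18
||A||_F = sqrt(18) = 4.2426

4.2426


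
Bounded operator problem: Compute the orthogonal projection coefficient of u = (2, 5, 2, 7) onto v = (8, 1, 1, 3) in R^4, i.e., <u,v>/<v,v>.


Computing <u,v> = 2*8 + 5*1 + 2*1 + 7*3 = 44
Computing <v,v> = 8^2 + 1^2 + 1^2 + 3^2 = 75
Projection coefficient = 44/75 = 0.5867

0.5867


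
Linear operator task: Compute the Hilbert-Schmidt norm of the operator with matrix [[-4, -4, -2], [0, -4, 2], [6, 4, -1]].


The Hilbert-Schmidt norm is sqrt(sum of squares of all entries).
Sum of squares = (-4)^2 + (-4)^2 + (-2)^2 + 0^2 + (-4)^2 + 2^2 + 6^2 + 4^2 + (-1)^2
= 16 + 16 + 4 + 0 + 16 + 4 + 36 + 16 + 1 = 109
||T||_HS = sqrt(109) = 10.4403

10.4403


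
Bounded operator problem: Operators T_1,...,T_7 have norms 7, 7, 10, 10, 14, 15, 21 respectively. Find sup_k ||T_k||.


By the Uniform Boundedness Principle, the supremum of norms is finite.
sup_k ||T_k|| = max(7, 7, 10, 10, 14, 15, 21) = 21

21


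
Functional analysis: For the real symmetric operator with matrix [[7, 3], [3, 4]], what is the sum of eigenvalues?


For a self-adjoint (symmetric) matrix, the eigenvalues are real.
The sum of eigenvalues equals the trace of the matrix.
trace = 7 + 4 = 11

11


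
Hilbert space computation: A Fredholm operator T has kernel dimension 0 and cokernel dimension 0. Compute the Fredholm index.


The Fredholm index is defined as ind(T) = dim(ker T) - dim(coker T)
= 0 - 0
= 0

0


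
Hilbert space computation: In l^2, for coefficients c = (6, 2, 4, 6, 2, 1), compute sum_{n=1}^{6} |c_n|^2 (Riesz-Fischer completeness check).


sum |c_n|^2 = 6^2 + 2^2 + 4^2 + 6^2 + 2^2 + 1^2
= 36 + 4 + 16 + 36 + 4 + 1
= 97

97


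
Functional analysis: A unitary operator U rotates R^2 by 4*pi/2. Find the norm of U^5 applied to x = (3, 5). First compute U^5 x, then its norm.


U is a rotation by theta = 4*pi/2
U^5 = rotation by 5*theta = 20*pi/2 = 0*pi/2 (mod 2*pi)
cos(0*pi/2) = 1.0000, sin(0*pi/2) = 0.0000
U^5 x = (1.0000 * 3 - 0.0000 * 5, 0.0000 * 3 + 1.0000 * 5)
= (3.0000, 5.0000)
||U^5 x|| = sqrt(3.0000^2 + 5.0000^2) = sqrt(34.0000) = 5.8310

5.8310


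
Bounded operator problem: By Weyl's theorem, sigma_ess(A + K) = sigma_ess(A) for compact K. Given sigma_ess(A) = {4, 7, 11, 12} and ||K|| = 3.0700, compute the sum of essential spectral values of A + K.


By Weyl's theorem, the essential spectrum is invariant under compact perturbations.
sigma_ess(A + K) = sigma_ess(A) = {4, 7, 11, 12}
Sum = 4 + 7 + 11 + 12 = 34

34


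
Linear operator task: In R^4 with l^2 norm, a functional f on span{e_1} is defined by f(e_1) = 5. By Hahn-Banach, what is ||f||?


The norm of f is given by ||f|| = sup_{||x||=1} |f(x)|.
On span{e_1}, ||e_1|| = 1, so ||f|| = |f(e_1)| / ||e_1||
= |5| / 1 = 5.0000

5.0000


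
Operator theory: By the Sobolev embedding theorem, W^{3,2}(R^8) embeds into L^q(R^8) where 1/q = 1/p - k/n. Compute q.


Using the Sobolev embedding formula: 1/q = 1/p - k/n
1/q = 1/2 - 3/8 = 1/8
q = 1/(1/8) = 8

8.0000


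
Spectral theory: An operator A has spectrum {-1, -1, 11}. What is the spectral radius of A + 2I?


Spectrum of A + 2I = {1, 1, 13}
Spectral radius = max |lambda| over the shifted spectrum
= max(1, 1, 13) = 13

13


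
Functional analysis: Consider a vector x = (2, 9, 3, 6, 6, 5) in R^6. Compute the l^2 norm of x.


The l^2 norm = (sum |x_i|^2)^(1/2)
Sum of 2th powers = 4 + 81 + 9 + 36 + 36 + 25 = 191
||x||_2 = (191)^(1/2) = 13.8203

13.8203


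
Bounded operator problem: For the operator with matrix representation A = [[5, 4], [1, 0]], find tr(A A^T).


trace(A * A^T) = sum of squares of all entries
= 5^2 + 4^2 + 1^2 + 0^2
= 25 + 16 + 1 + 0
= 42

42


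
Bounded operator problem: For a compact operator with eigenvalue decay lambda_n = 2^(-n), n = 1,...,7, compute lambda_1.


The eigenvalue formula gives lambda_1 = 1/2^1
= 1/2
= 0.5000

0.5000


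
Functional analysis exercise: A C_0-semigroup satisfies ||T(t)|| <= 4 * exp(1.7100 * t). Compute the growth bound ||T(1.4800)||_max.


||T(1.4800)|| <= 4 * exp(1.7100 * 1.4800)
= 4 * exp(2.5308)
= 4 * 12.5636
= 50.2542

50.2542


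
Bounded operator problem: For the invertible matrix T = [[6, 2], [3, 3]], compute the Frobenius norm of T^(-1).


det(T) = 6*3 - 2*3 = 12
T^(-1) = (1/12) * [[3, -2], [-3, 6]] = [[0.2500, -0.1667], [-0.2500, 0.5000]]
||T^(-1)||_F^2 = 0.2500^2 + (-0.1667)^2 + (-0.2500)^2 + 0.5000^2 = 0.4028
||T^(-1)||_F = sqrt(0.4028) = 0.6346

0.6346


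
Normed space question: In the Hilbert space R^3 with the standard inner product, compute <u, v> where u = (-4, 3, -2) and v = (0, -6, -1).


Computing the standard inner product <u, v> = sum u_i * v_i
= -4*0 + 3*-6 + -2*-1
= 0 + -18 + 2
= -16

-16


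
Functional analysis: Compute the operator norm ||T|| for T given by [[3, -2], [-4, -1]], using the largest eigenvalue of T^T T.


A^T A = [[25, -2], [-2, 5]]
trace(A^T A) = 30, det(A^T A) = 121
discriminant = 30^2 - 4*121 = 416
Largest eigenvalue of A^T A = (trace + sqrt(disc))/2 = 25.1980
||T|| = sqrt(25.1980) = 5.0198

5.0198


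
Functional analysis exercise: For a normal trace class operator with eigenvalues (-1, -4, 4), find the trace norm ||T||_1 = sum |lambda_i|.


For a normal operator, singular values equal |eigenvalues|.
Trace norm = sum |lambda_i| = 1 + 4 + 4
= 9

9


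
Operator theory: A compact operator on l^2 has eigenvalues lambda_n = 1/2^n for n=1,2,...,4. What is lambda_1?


The eigenvalue formula gives lambda_1 = 1/2^1
= 1/2
= 0.5000

0.5000


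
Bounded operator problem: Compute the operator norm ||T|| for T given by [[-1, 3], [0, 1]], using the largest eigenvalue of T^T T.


A^T A = [[1, -3], [-3, 10]]
trace(A^T A) = 11, det(A^T A) = 1
discriminant = 11^2 - 4*1 = 117
Largest eigenvalue of A^T A = (trace + sqrt(disc))/2 = 10.9083
||T|| = sqrt(10.9083) = 3.3028

3.3028


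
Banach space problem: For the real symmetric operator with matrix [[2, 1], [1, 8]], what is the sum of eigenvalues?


For a self-adjoint (symmetric) matrix, the eigenvalues are real.
The sum of eigenvalues equals the trace of the matrix.
trace = 2 + 8 = 10

10


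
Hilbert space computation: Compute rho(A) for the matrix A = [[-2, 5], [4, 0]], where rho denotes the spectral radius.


For a 2x2 matrix, eigenvalues satisfy lambda^2 - (trace)*lambda + det = 0
trace = -2 + 0 = -2
det = -2*0 - 5*4 = -20
discriminant = (-2)^2 - 4*(-20) = 84
spectral radius = max |eigenvalue| = 5.5826

5.5826


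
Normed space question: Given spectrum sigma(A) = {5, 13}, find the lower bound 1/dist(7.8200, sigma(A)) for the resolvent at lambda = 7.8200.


dist(7.8200, {5, 13}) = min(|7.8200 - 5|, |7.8200 - 13|)
= min(2.8200, 5.1800) = 2.8200
Resolvent bound = 1/2.8200 = 0.3546

0.3546


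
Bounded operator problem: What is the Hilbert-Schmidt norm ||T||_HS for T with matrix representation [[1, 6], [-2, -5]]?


The Hilbert-Schmidt norm is sqrt(sum of squares of all entries).
Sum of squares = 1^2 + 6^2 + (-2)^2 + (-5)^2
= 1 + 36 + 4 + 25 = 66
||T||_HS = sqrt(66) = 8.1240

8.1240


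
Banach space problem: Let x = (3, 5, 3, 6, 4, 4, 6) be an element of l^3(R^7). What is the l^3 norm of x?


The l^3 norm = (sum |x_i|^3)^(1/3)
Sum of 3th powers = 27 + 125 + 27 + 216 + 64 + 64 + 216 = 739
||x||_3 = (739)^(1/3) = 9.0410

9.0410


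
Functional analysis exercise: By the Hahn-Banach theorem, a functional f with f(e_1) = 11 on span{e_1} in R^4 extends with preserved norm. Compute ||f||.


The norm of f is given by ||f|| = sup_{||x||=1} |f(x)|.
On span{e_1}, ||e_1|| = 1, so ||f|| = |f(e_1)| / ||e_1||
= |11| / 1 = 11.0000

11.0000


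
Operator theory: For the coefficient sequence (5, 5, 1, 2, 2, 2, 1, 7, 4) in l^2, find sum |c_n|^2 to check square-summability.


sum |c_n|^2 = 5^2 + 5^2 + 1^2 + 2^2 + 2^2 + 2^2 + 1^2 + 7^2 + 4^2
= 25 + 25 + 1 + 4 + 4 + 4 + 1 + 49 + 16
= 129

129


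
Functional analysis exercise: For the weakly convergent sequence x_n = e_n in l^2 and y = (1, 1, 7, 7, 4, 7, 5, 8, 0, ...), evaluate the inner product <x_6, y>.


x_6 = e_6 is the standard basis vector with 1 in position 6.
<x_6, y> = y_6 = 7
As n -> infinity, <x_n, y> -> 0, confirming weak convergence of (x_n) to 0.

7


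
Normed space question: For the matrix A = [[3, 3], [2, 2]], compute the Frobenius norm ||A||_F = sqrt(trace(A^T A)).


||A||_F^2 = sum a_ij^2
= 3^2 + 3^2 + 2^2 + 2^2
= 9 + 9 + 4 + 4 = 26
||A||_F = sqrt(26) = 5.0990

5.0990


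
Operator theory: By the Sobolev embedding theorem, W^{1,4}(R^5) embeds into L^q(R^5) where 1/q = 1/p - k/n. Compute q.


Using the Sobolev embedding formula: 1/q = 1/p - k/n
1/q = 1/4 - 1/5 = 1/20
q = 1/(1/20) = 20

20.0000


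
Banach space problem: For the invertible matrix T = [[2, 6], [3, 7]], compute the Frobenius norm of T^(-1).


det(T) = 2*7 - 6*3 = -4
T^(-1) = (1/-4) * [[7, -6], [-3, 2]] = [[-1.7500, 1.5000], [0.7500, -0.5000]]
||T^(-1)||_F^2 = (-1.7500)^2 + 1.5000^2 + 0.7500^2 + (-0.5000)^2 = 6.1250
||T^(-1)||_F = sqrt(6.1250) = 2.4749

2.4749


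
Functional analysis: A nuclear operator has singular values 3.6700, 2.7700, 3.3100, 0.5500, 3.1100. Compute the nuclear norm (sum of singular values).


The nuclear norm is the sum of all singular values.
||T||_1 = 3.6700 + 2.7700 + 3.3100 + 0.5500 + 3.1100
= 13.4100

13.4100


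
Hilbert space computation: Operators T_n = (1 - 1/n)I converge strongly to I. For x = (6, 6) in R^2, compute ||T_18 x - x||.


T_18 x - x = (1 - 1/18)x - x = -x/18
||x|| = sqrt(72) = 8.4853
||T_18 x - x|| = ||x||/18 = 8.4853/18 = 0.4714

0.4714


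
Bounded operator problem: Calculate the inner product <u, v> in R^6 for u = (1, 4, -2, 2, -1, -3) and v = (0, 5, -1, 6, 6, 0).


Computing the standard inner product <u, v> = sum u_i * v_i
= 1*0 + 4*5 + -2*-1 + 2*6 + -1*6 + -3*0
= 0 + 20 + 2 + 12 + -6 + 0
= 28

28


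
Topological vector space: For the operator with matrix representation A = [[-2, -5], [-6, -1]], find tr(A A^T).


trace(A * A^T) = sum of squares of all entries
= (-2)^2 + (-5)^2 + (-6)^2 + (-1)^2
= 4 + 25 + 36 + 1
= 66

66


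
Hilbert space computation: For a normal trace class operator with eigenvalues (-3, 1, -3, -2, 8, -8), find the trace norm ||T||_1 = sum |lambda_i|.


For a normal operator, singular values equal |eigenvalues|.
Trace norm = sum |lambda_i| = 3 + 1 + 3 + 2 + 8 + 8
= 25

25


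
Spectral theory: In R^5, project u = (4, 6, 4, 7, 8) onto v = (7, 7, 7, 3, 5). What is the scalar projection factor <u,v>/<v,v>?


Computing <u,v> = 4*7 + 6*7 + 4*7 + 7*3 + 8*5 = 159
Computing <v,v> = 7^2 + 7^2 + 7^2 + 3^2 + 5^2 = 181
Projection coefficient = 159/181 = 0.8785

0.8785


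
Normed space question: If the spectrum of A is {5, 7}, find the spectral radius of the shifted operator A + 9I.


Spectrum of A + 9I = {14, 16}
Spectral radius = max |lambda| over the shifted spectrum
= max(14, 16) = 16

16


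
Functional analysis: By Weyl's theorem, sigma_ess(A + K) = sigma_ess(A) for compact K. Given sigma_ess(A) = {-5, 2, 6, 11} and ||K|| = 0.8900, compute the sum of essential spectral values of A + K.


By Weyl's theorem, the essential spectrum is invariant under compact perturbations.
sigma_ess(A + K) = sigma_ess(A) = {-5, 2, 6, 11}
Sum = -5 + 2 + 6 + 11 = 14

14


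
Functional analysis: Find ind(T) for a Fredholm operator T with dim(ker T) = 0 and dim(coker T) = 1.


The Fredholm index is defined as ind(T) = dim(ker T) - dim(coker T)
= 0 - 1
= -1

-1


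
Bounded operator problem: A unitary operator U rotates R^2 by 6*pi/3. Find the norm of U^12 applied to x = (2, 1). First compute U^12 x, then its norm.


U is a rotation by theta = 6*pi/3
U^12 = rotation by 12*theta = 72*pi/3 = 0*pi/3 (mod 2*pi)
cos(0*pi/3) = 1.0000, sin(0*pi/3) = 0.0000
U^12 x = (1.0000 * 2 - 0.0000 * 1, 0.0000 * 2 + 1.0000 * 1)
= (2.0000, 1.0000)
||U^12 x|| = sqrt(2.0000^2 + 1.0000^2) = sqrt(5.0000) = 2.2361

2.2361


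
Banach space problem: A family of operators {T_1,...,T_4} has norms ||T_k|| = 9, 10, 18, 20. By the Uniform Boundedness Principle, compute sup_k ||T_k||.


By the Uniform Boundedness Principle, the supremum of norms is finite.
sup_k ||T_k|| = max(9, 10, 18, 20) = 20

20


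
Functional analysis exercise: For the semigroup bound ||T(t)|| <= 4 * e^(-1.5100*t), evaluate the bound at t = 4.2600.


||T(4.2600)|| <= 4 * exp(-1.5100 * 4.2600)
= 4 * exp(-6.4326)
= 4 * 0.0016
= 0.0064

0.0064


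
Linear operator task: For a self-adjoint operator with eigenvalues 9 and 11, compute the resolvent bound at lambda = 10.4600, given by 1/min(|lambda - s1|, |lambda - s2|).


dist(10.4600, {9, 11}) = min(|10.4600 - 9|, |10.4600 - 11|)
= min(1.4600, 0.5400) = 0.5400
Resolvent bound = 1/0.5400 = 1.8519

1.8519


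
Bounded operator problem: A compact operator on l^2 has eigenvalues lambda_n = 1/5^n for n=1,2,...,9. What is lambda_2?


The eigenvalue formula gives lambda_2 = 1/5^2
= 1/25
= 0.0400

0.0400


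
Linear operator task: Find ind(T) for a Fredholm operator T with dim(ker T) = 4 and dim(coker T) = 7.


The Fredholm index is defined as ind(T) = dim(ker T) - dim(coker T)
= 4 - 7
= -3

-3


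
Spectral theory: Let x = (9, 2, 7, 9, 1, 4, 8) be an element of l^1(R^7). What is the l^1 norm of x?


The l^1 norm equals the sum of absolute values of all components.
||x||_1 = 9 + 2 + 7 + 9 + 1 + 4 + 8
= 40

40.0000


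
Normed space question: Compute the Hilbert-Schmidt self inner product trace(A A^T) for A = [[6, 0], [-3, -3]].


trace(A * A^T) = sum of squares of all entries
= 6^2 + 0^2 + (-3)^2 + (-3)^2
= 36 + 0 + 9 + 9
= 54

54


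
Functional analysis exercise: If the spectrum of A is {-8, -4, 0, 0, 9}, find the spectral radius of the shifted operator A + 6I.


Spectrum of A + 6I = {-2, 2, 6, 6, 15}
Spectral radius = max |lambda| over the shifted spectrum
= max(2, 2, 6, 6, 15) = 15

15


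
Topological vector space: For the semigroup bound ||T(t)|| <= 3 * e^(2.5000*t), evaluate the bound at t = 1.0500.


||T(1.0500)|| <= 3 * exp(2.5000 * 1.0500)
= 3 * exp(2.6250)
= 3 * 13.8046
= 41.4137

41.4137


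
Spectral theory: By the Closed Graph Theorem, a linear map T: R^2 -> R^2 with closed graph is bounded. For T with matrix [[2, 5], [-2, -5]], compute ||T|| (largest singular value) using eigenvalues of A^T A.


A^T A = [[8, 20], [20, 50]]
trace(A^T A) = 58, det(A^T A) = 0
discriminant = 58^2 - 4*0 = 3364
Largest eigenvalue of A^T A = (trace + sqrt(disc))/2 = 58.0000
||T|| = sqrt(58.0000) = 7.6158

7.6158


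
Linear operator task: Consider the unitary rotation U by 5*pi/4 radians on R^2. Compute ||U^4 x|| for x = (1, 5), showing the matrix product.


U is a rotation by theta = 5*pi/4
U^4 = rotation by 4*theta = 20*pi/4 = 4*pi/4 (mod 2*pi)
cos(4*pi/4) = -1.0000, sin(4*pi/4) = 0.0000
U^4 x = (-1.0000 * 1 - 0.0000 * 5, 0.0000 * 1 + -1.0000 * 5)
= (-1.0000, -5.0000)
||U^4 x|| = sqrt((-1.0000)^2 + (-5.0000)^2) = sqrt(26.0000) = 5.0990

5.0990


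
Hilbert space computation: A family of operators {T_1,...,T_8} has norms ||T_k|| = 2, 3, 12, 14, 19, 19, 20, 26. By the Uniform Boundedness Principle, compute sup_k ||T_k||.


By the Uniform Boundedness Principle, the supremum of norms is finite.
sup_k ||T_k|| = max(2, 3, 12, 14, 19, 19, 20, 26) = 26

26


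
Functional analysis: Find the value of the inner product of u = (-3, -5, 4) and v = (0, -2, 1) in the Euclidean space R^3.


Computing the standard inner product <u, v> = sum u_i * v_i
= -3*0 + -5*-2 + 4*1
= 0 + 10 + 4
= 14

14


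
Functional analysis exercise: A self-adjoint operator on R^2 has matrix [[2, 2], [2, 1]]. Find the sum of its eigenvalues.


For a self-adjoint (symmetric) matrix, the eigenvalues are real.
The sum of eigenvalues equals the trace of the matrix.
trace = 2 + 1 = 3

3


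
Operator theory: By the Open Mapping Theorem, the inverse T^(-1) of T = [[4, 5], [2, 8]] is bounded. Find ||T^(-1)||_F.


det(T) = 4*8 - 5*2 = 22
T^(-1) = (1/22) * [[8, -5], [-2, 4]] = [[0.3636, -0.2273], [-0.0909, 0.1818]]
||T^(-1)||_F^2 = 0.3636^2 + (-0.2273)^2 + (-0.0909)^2 + 0.1818^2 = 0.2252
||T^(-1)||_F = sqrt(0.2252) = 0.4746

0.4746


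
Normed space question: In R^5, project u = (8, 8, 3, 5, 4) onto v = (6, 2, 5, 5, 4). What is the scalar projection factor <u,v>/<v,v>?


Computing <u,v> = 8*6 + 8*2 + 3*5 + 5*5 + 4*4 = 120
Computing <v,v> = 6^2 + 2^2 + 5^2 + 5^2 + 4^2 = 106
Projection coefficient = 120/106 = 1.1321

1.1321


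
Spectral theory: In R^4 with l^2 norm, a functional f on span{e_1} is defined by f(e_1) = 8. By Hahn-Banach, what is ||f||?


The norm of f is given by ||f|| = sup_{||x||=1} |f(x)|.
On span{e_1}, ||e_1|| = 1, so ||f|| = |f(e_1)| / ||e_1||
= |8| / 1 = 8.0000

8.0000


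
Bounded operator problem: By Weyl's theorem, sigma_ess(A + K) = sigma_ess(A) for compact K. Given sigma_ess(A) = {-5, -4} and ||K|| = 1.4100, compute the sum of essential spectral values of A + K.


By Weyl's theorem, the essential spectrum is invariant under compact perturbations.
sigma_ess(A + K) = sigma_ess(A) = {-5, -4}
Sum = -5 + -4 = -9

-9


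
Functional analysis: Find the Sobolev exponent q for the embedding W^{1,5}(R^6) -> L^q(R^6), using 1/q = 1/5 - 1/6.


Using the Sobolev embedding formula: 1/q = 1/p - k/n
1/q = 1/5 - 1/6 = 1/30
q = 1/(1/30) = 30

30.0000


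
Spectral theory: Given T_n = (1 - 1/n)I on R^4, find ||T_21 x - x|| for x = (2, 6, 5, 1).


T_21 x - x = (1 - 1/21)x - x = -x/21
||x|| = sqrt(66) = 8.1240
||T_21 x - x|| = ||x||/21 = 8.1240/21 = 0.3869

0.3869


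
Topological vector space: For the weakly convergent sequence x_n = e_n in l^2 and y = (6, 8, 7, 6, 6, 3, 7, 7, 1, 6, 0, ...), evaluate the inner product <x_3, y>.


x_3 = e_3 is the standard basis vector with 1 in position 3.
<x_3, y> = y_3 = 7
As n -> infinity, <x_n, y> -> 0, confirming weak convergence of (x_n) to 0.

7
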